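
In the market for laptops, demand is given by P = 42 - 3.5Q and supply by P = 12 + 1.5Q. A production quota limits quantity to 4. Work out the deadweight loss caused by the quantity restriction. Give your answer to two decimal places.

Without the quota, 42 - 3.5Q = 12 + 1.5Q gives Q* = 6.
At Q = 4 the demand price is 42 - 3.5(4) = 28 and the supply price is 12 + 1.5(4) = 18.
DWL = (1/2)(gap between curves at 4) x (Q* - 4) = (1/2)(10)(2) = 10.

10.00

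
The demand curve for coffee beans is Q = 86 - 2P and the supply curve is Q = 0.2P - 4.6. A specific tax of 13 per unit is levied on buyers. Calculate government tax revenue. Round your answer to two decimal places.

16.55

Rewriting demand in inverse form: P = 43 - 0.5Q.
Rewriting supply in inverse form: P = 23 + 5Q.
Pre-tax equilibrium: 43 - 0.5Q = 23 + 5Q gives Q* = 3.6364, P* = 41.1818.
A tax on buyers shifts demand down by 13: (43 - 13) - 0.5Q = 23 + 5Q, so Q_t = 1.2727. Buyers pay P_b = 42.3636; sellers receive P_s = P_b - 13 = 29.3636.
Tax revenue = t x Q_t = 13 x 1.2727 = 16.5455.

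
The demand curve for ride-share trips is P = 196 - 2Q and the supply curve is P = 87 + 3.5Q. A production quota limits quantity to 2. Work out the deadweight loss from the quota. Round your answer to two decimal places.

873.09

Without the quota, 196 - 2Q = 87 + 3.5Q gives Q* = 19.8182.
At Q = 2 the demand price is 196 - 2(2) = 192 and the supply price is 87 + 3.5(2) = 94.
DWL = (1/2)(gap between curves at 2) x (Q* - 2) = (1/2)(98)(17.8182) = 873.0909.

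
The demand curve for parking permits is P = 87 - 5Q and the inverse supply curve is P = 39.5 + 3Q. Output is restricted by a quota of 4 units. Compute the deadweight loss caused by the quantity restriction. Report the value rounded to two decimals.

15.02

Without the quota, 87 - 5Q = 39.5 + 3Q gives Q* = 5.9375.
At Q = 4 the demand price is 87 - 5(4) = 67 and the supply price is 39.5 + 3(4) = 51.5.
DWL = (1/2)(gap between curves at 4) x (Q* - 4) = (1/2)(15.5)(1.9375) = 15.0156.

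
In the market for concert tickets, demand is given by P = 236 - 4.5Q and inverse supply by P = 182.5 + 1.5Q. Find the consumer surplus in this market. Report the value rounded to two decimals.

Setting demand equal to supply, 53.5 = 6Q, so Q* = 8.9167 and P* = 195.875.
CS is the area between the demand curve and P* from 0 to Q*: (1/2)(8.9167)(40.125) = 178.8906.

178.89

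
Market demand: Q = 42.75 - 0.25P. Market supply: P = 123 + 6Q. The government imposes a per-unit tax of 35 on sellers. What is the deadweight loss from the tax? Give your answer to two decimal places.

Rewriting demand in inverse form: P = 171 - 4Q.
Without the tax, 171 - 4Q = 123 + 6Q so Q* = 4.8 and P* = 151.8.
With the tax, sellers need 35 more per unit: 171 - 4Q = 123 + 6Q + 35, so Q_t = 1.3. Buyers pay P_b = 165.8; sellers receive P_s = P_b - 35 = 130.8.
The welfare triangle lost has base Q* - Q_t = 3.5 and height t = 35, so DWL = (1/2)(3.5)(35) = 61.25.

61.25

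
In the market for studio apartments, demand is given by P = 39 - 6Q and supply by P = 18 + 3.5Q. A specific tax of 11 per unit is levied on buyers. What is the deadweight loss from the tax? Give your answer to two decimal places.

6.37

Without the tax, 39 - 6Q = 18 + 3.5Q so Q* = 2.2105 and P* = 25.7368.
A tax on buyers shifts demand down by 11: (39 - 11) - 6Q = 18 + 3.5Q, so Q_t = 1.0526. Buyers pay P_b = 32.6842; sellers receive P_s = P_b - 11 = 21.6842.
The welfare triangle lost has base Q* - Q_t = 1.1579 and height t = 11, so DWL = (1/2)(1.1579)(11) = 6.3684.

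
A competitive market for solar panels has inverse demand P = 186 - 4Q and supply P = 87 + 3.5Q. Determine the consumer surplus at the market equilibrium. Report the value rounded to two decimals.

Set 186 - 4Q = 87 + 3.5Q, which gives 99 = 7.5Q, so Q* = 13.2 and P* = 186 - 4(13.2) = 133.2.
CS is the area between the demand curve and P* from 0 to Q*: (1/2)(13.2)(52.8) = 348.48.

348.48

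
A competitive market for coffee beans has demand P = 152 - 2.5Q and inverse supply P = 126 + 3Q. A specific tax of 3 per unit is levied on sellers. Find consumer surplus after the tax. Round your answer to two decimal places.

Without the tax, 152 - 2.5Q = 126 + 3Q so Q* = 4.7273 and P* = 140.1818.
A tax on sellers shifts supply up by 3: 152 - 2.5Q = 126 + 3Q + 3, so Q_t = 4.1818. Buyers pay P_b = 141.5455; sellers receive P_s = P_b - 3 = 138.5455.
CS = (1/2)(Q_t)(152 - P_b) = (1/2)(4.1818)(10.4545) = 21.8595.

21.86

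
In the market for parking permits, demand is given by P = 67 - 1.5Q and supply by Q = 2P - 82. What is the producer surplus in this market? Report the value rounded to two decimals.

42.25

Rewriting supply in inverse form: P = 41 + 0.5Q.
Equilibrium: 67 - 1.5Q = 41 + 0.5Q, so Q* = 13 and P* = 47.5.
Producer surplus is the triangle above supply below P*: (1/2)(13)(47.5 - 41) = (1/2)(13)(6.5) = 42.25.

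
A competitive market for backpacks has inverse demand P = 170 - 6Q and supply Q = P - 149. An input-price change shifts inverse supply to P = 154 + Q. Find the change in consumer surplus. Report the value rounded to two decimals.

-11.33

Rewriting supply in inverse form: P = 149 + Q.
Initial equilibrium: Q_0 = 3, P_0 = 152; CS_0 = (1/2)(3)(18) = 27, PS_0 = (1/2)(3)(3) = 4.5.
New equilibrium: 170 - 6Q = 154 + Q gives Q_1 = 2.2857, P_1 = 156.2857; CS_1 = 15.6735, PS_1 = 2.6122.
Change in consumer surplus = 15.6735 - 27 = -11.3265.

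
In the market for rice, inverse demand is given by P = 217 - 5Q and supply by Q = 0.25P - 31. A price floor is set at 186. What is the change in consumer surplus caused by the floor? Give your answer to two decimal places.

-170.84

Rewriting supply in inverse form: P = 124 + 4Q.
Free-market equilibrium: 217 - 5Q = 124 + 4Q gives Q* = 10.3333, P* = 165.3333.
At P = 186, buyers demand (217 - 186)/5 = 6.2 while sellers would supply more, so the quantity traded is 6.2 at price 186.
CS goes from (1/2)(10.3333)(51.6667) = 266.9444 to 96.1 (computed as (217 - 186)(6.2) - (1/2)(5)(6.2)^2), a change of -170.8444.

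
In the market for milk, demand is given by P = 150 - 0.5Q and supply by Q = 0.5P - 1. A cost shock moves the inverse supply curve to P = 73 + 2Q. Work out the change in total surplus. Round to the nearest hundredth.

Rewriting supply in inverse form: P = 2 + 2Q.
Initial equilibrium: Q_0 = 59.2, P_0 = 120.4; CS_0 = (1/2)(59.2)(29.6) = 876.16, PS_0 = (1/2)(59.2)(118.4) = 3504.64.
New equilibrium: 150 - 0.5Q = 73 + 2Q gives Q_1 = 30.8, P_1 = 134.6; CS_1 = 237.16, PS_1 = 948.64.
Change in total surplus = (237.16 + 948.64) - (876.16 + 3504.64) = -3195.

-3195.00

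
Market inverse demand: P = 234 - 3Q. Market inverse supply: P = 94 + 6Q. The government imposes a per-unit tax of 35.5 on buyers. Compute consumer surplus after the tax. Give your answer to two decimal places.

Without the tax, 234 - 3Q = 94 + 6Q so Q* = 15.5556 and P* = 187.3333.
A tax on buyers shifts demand down by 35.5: (234 - 35.5) - 3Q = 94 + 6Q, so Q_t = 11.6111. Buyers pay P_b = 199.1667; sellers receive P_s = P_b - 35.5 = 163.6667.
CS = (1/2)(Q_t)(234 - P_b) = (1/2)(11.6111)(34.8333) = 202.2269.

202.23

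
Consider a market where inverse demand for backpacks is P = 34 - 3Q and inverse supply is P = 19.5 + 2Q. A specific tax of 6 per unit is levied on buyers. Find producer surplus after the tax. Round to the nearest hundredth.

Without the tax, 34 - 3Q = 19.5 + 2Q so Q* = 2.9 and P* = 25.3.
A tax on buyers shifts demand down by 6: (34 - 6) - 3Q = 19.5 + 2Q, so Q_t = 1.7. Buyers pay P_b = 28.9; sellers receive P_s = P_b - 6 = 22.9.
Producer surplus is the triangle above supply below P_s: (1/2)(1.7)(22.9 - 19.5) = 2.89.

2.89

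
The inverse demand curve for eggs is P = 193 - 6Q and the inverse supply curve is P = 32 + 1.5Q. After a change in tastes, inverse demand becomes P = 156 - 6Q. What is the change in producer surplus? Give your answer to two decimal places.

-140.60

Initial equilibrium: Q_0 = 21.4667, P_0 = 64.2; CS_0 = (1/2)(21.4667)(128.8) = 1382.4533, PS_0 = (1/2)(21.4667)(32.2) = 345.6133.
New equilibrium: 156 - 6Q = 32 + 1.5Q gives Q_1 = 16.5333, P_1 = 56.8; CS_1 = 820.0533, PS_1 = 205.0133.
Change in producer surplus = 205.0133 - 345.6133 = -140.6.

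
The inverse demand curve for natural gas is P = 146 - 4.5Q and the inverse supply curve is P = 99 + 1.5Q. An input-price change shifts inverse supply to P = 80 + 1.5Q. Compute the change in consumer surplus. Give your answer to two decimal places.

Initial equilibrium: Q_0 = 7.8333, P_0 = 110.75; CS_0 = (1/2)(7.8333)(35.25) = 138.0625, PS_0 = (1/2)(7.8333)(11.75) = 46.0208.
New equilibrium: 146 - 4.5Q = 80 + 1.5Q gives Q_1 = 11, P_1 = 96.5; CS_1 = 272.25, PS_1 = 90.75.
Change in consumer surplus = 272.25 - 138.0625 = 134.1875.

134.19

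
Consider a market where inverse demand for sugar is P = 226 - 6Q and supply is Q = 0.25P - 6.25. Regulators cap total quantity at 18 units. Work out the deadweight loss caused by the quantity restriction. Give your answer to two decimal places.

Rewriting supply in inverse form: P = 25 + 4Q.
Unrestricted equilibrium: Q* = (226 - 25)/(6 + 4) = 20.1.
At Q = 18 the demand price is 226 - 6(18) = 118 and the supply price is 25 + 4(18) = 97.
DWL = (1/2)(gap between curves at 18) x (Q* - 18) = (1/2)(21)(2.1) = 22.05.

22.05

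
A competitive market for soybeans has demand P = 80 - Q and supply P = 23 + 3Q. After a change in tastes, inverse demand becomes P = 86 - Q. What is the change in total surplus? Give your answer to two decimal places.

90.00

Initial equilibrium: Q_0 = 14.25, P_0 = 65.75; CS_0 = (1/2)(14.25)(14.25) = 101.5312, PS_0 = (1/2)(14.25)(42.75) = 304.5938.
New equilibrium: 86 - Q = 23 + 3Q gives Q_1 = 15.75, P_1 = 70.25; CS_1 = 124.0312, PS_1 = 372.0938.
Change in total surplus = (124.0312 + 372.0938) - (101.5312 + 304.5938) = 90.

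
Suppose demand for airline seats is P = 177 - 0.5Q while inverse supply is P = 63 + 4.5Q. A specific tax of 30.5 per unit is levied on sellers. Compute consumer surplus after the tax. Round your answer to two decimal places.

Pre-tax equilibrium: 177 - 0.5Q = 63 + 4.5Q gives Q* = 22.8, P* = 165.6.
A tax on sellers shifts supply up by 30.5: 177 - 0.5Q = 63 + 4.5Q + 30.5, so Q_t = 16.7. Buyers pay P_b = 168.65; sellers receive P_s = P_b - 30.5 = 138.15.
CS = (1/2)(Q_t)(177 - P_b) = (1/2)(16.7)(8.35) = 69.7225.

69.72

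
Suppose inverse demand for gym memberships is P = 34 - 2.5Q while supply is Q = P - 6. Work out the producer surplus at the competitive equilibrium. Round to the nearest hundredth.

Rewriting supply in inverse form: P = 6 + Q.
Set 34 - 2.5Q = 6 + Q, which gives 28 = 3.5Q, so Q* = 8 and P* = 34 - 2.5(8) = 14.
PS is the area between P* and the supply curve from 0 to Q*: (1/2)(8)(8) = 32.

32.00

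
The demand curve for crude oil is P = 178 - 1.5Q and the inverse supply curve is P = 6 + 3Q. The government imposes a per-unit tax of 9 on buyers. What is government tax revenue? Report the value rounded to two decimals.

Without the tax, 178 - 1.5Q = 6 + 3Q so Q* = 38.2222 and P* = 120.6667.
A tax on buyers shifts demand down by 9: (178 - 9) - 1.5Q = 6 + 3Q, so Q_t = 36.2222. Buyers pay P_b = 123.6667; sellers receive P_s = P_b - 9 = 114.6667.
Tax revenue = t x Q_t = 9 x 36.2222 = 326.

326.00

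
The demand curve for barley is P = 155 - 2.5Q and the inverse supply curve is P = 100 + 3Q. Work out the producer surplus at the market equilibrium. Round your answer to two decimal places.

150.00

Equilibrium: 155 - 2.5Q = 100 + 3Q, so Q* = 10 and P* = 130.
PS is the area between P* and the supply curve from 0 to Q*: (1/2)(10)(30) = 150.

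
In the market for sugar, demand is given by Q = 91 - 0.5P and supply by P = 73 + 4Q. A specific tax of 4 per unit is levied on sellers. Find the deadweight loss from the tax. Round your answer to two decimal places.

Rewriting demand in inverse form: P = 182 - 2Q.
Pre-tax equilibrium: 182 - 2Q = 73 + 4Q gives Q* = 18.1667, P* = 145.6667.
A tax on sellers shifts supply up by 4: 182 - 2Q = 73 + 4Q + 4, so Q_t = 17.5. Buyers pay P_b = 147; sellers receive P_s = P_b - 4 = 143.
The welfare triangle lost has base Q* - Q_t = 0.6667 and height t = 4, so DWL = (1/2)(0.6667)(4) = 1.3333.

1.33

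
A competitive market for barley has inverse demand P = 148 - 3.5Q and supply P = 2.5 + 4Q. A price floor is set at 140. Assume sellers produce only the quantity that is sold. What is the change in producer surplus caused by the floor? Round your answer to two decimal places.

Free-market equilibrium: 148 - 3.5Q = 2.5 + 4Q gives Q* = 19.4, P* = 80.1.
At P = 140, buyers demand (148 - 140)/3.5 = 2.2857 while sellers would supply more, so the quantity traded is 2.2857 at price 140.
PS goes from (1/2)(19.4)(77.6) = 752.72 to 303.8367 (computed as (140 - 2.5)(2.2857) - (1/2)(4)(2.2857)^2), a change of -448.8833.

-448.88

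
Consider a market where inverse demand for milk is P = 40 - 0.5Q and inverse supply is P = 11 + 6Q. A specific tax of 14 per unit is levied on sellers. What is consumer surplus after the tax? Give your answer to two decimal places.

1.33

Without the tax, 40 - 0.5Q = 11 + 6Q so Q* = 4.4615 and P* = 37.7692.
A tax on sellers shifts supply up by 14: 40 - 0.5Q = 11 + 6Q + 14, so Q_t = 2.3077. Buyers pay P_b = 38.8462; sellers receive P_s = P_b - 14 = 24.8462.
Consumer surplus is the triangle under demand above P_b: (1/2)(2.3077)(40 - 38.8462) = 1.3314.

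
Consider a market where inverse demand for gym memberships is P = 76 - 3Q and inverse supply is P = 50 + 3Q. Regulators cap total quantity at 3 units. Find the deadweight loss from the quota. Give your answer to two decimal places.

Without the quota, 76 - 3Q = 50 + 3Q gives Q* = 4.3333.
At Q = 3 the demand price is 76 - 3(3) = 67 and the supply price is 50 + 3(3) = 59.
DWL = (1/2)(gap between curves at 3) x (Q* - 3) = (1/2)(8)(1.3333) = 5.3333.

5.33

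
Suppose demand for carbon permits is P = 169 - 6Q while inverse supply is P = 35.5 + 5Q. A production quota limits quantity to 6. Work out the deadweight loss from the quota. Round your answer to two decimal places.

207.10

Without the quota, 169 - 6Q = 35.5 + 5Q gives Q* = 12.1364.
At Q = 6 the demand price is 169 - 6(6) = 133 and the supply price is 35.5 + 5(6) = 65.5.
Deadweight loss is the triangle between the curves from 6 to 12.1364: (1/2)(133 - 65.5)(12.1364 - 6) = 207.1023.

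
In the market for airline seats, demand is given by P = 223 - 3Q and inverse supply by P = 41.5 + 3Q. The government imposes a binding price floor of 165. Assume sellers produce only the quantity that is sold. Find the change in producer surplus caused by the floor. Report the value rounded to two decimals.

Without the control, 223 - 3Q = 41.5 + 3Q so Q* = 30.25 and P* = 132.25.
At the floor price 165, quantity demanded is (223 - 165)/3 = 19.3333; demand is the short side, so Q = 19.3333 trades at P = 165.
PS goes from (1/2)(30.25)(90.75) = 1372.5938 to 1827 (computed as (165 - 41.5)(19.3333) - (1/2)(3)(19.3333)^2), a change of 454.4062.

454.41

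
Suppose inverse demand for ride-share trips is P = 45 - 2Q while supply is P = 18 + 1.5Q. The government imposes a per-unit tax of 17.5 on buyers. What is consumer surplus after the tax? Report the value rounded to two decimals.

7.37

Without the tax, 45 - 2Q = 18 + 1.5Q so Q* = 7.7143 and P* = 29.5714.
A tax on buyers shifts demand down by 17.5: (45 - 17.5) - 2Q = 18 + 1.5Q, so Q_t = 2.7143. Buyers pay P_b = 39.5714; sellers receive P_s = P_b - 17.5 = 22.0714.
Consumer surplus is the triangle under demand above P_b: (1/2)(2.7143)(45 - 39.5714) = 7.3673.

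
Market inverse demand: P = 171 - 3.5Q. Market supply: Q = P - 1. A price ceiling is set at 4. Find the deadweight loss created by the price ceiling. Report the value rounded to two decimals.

Rewriting supply in inverse form: P = 1 + Q.
Without the control, 171 - 3.5Q = 1 + Q so Q* = 37.7778 and P* = 38.7778.
At the ceiling price 4, quantity supplied is (4 - 1)/1 = 3; supply is the short side, so Q = 3 trades at P = 4.
At Q = 3 the demand price is 160.5 and the supply price is 4. Deadweight loss is the triangle between the curves from 3 to 37.7778: (1/2)(160.5 - 4)(37.7778 - 3) = 2721.3611.

2721.36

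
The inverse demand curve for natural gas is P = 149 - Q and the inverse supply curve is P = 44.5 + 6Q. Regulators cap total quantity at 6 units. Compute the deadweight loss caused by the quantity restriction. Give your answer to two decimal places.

Unrestricted equilibrium: Q* = (149 - 44.5)/(1 + 6) = 14.9286.
At Q = 6 the demand price is 149 - (6) = 143 and the supply price is 44.5 + 6(6) = 80.5.
DWL = (1/2)(gap between curves at 6) x (Q* - 6) = (1/2)(62.5)(8.9286) = 279.0179.

279.02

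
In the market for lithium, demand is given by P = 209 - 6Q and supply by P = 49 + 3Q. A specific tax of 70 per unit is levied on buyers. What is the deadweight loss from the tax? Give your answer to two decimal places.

272.22

Pre-tax equilibrium: 209 - 6Q = 49 + 3Q gives Q* = 17.7778, P* = 102.3333.
A tax on buyers shifts demand down by 70: (209 - 70) - 6Q = 49 + 3Q, so Q_t = 10. Buyers pay P_b = 149; sellers receive P_s = P_b - 70 = 79.
The welfare triangle lost has base Q* - Q_t = 7.7778 and height t = 70, so DWL = (1/2)(7.7778)(70) = 272.2222.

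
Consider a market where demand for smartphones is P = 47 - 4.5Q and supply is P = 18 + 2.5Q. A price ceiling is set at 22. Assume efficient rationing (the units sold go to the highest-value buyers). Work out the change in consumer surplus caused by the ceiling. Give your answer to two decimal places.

-4.38

Free-market equilibrium: 47 - 4.5Q = 18 + 2.5Q gives Q* = 4.1429, P* = 28.3571.
At P = 22, sellers supply (22 - 18)/2.5 = 1.6 while buyers want more, so the quantity traded is 1.6 at price 22.
CS goes from (1/2)(4.1429)(18.6429) = 38.6173 to 34.24 (computed as (47 - 22)(1.6) - (1/2)(4.5)(1.6)^2), a change of -4.3773.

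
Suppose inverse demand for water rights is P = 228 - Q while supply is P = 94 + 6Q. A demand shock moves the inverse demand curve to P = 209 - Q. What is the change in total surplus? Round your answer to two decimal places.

-337.93

Initial equilibrium: Q_0 = 19.1429, P_0 = 208.8571; CS_0 = (1/2)(19.1429)(19.1429) = 183.2245, PS_0 = (1/2)(19.1429)(114.8571) = 1099.3469.
New equilibrium: 209 - Q = 94 + 6Q gives Q_1 = 16.4286, P_1 = 192.5714; CS_1 = 134.949, PS_1 = 809.6939.
Change in total surplus = (134.949 + 809.6939) - (183.2245 + 1099.3469) = -337.9286.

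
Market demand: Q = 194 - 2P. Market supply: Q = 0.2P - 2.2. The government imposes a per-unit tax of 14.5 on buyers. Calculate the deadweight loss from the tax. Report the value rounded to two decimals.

Rewriting demand in inverse form: P = 97 - 0.5Q.
Rewriting supply in inverse form: P = 11 + 5Q.
Pre-tax equilibrium: 97 - 0.5Q = 11 + 5Q gives Q* = 15.6364, P* = 89.1818.
A tax on buyers shifts demand down by 14.5: (97 - 14.5) - 0.5Q = 11 + 5Q, so Q_t = 13. Buyers pay P_b = 90.5; sellers receive P_s = P_b - 14.5 = 76.
The welfare triangle lost has base Q* - Q_t = 2.6364 and height t = 14.5, so DWL = (1/2)(2.6364)(14.5) = 19.1136.

19.11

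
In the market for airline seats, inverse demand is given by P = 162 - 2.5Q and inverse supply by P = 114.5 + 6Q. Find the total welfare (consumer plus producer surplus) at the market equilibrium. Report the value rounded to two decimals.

132.72

Equilibrium: 162 - 2.5Q = 114.5 + 6Q, so Q* = 5.5882 and P* = 148.0294.
Total surplus is the full triangle between the curves from 0 to Q*: (1/2)(5.5882)(162 - 114.5) = 132.7206.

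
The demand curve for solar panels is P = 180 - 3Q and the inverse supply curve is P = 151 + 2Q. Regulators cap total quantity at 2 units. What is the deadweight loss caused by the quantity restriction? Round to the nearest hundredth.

Unrestricted equilibrium: Q* = (180 - 151)/(3 + 2) = 5.8.
At Q = 2 the demand price is 180 - 3(2) = 174 and the supply price is 151 + 2(2) = 155.
DWL = (1/2)(gap between curves at 2) x (Q* - 2) = (1/2)(19)(3.8) = 36.1.

36.10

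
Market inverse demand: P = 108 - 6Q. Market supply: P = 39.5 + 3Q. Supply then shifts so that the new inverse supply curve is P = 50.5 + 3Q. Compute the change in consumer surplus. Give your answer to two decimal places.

-51.33

Initial equilibrium: Q_0 = 7.6111, P_0 = 62.3333; CS_0 = (1/2)(7.6111)(45.6667) = 173.787, PS_0 = (1/2)(7.6111)(22.8333) = 86.8935.
New equilibrium: 108 - 6Q = 50.5 + 3Q gives Q_1 = 6.3889, P_1 = 69.6667; CS_1 = 122.4537, PS_1 = 61.2269.
Change in consumer surplus = 122.4537 - 173.787 = -51.3333.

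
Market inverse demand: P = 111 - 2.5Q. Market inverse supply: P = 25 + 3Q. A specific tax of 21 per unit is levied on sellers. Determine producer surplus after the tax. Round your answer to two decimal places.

209.50

Without the tax, 111 - 2.5Q = 25 + 3Q so Q* = 15.6364 and P* = 71.9091.
A tax on sellers shifts supply up by 21: 111 - 2.5Q = 25 + 3Q + 21, so Q_t = 11.8182. Buyers pay P_b = 81.4545; sellers receive P_s = P_b - 21 = 60.4545.
PS = (1/2)(Q_t)(P_s - 25) = (1/2)(11.8182)(35.4545) = 209.5041.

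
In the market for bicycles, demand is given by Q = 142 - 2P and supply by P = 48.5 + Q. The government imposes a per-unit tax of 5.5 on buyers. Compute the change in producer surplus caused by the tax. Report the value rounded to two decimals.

-48.28

Rewriting demand in inverse form: P = 71 - 0.5Q.
Pre-tax equilibrium: 71 - 0.5Q = 48.5 + Q gives Q* = 15, P* = 63.5.
A tax on buyers shifts demand down by 5.5: (71 - 5.5) - 0.5Q = 48.5 + Q, so Q_t = 11.3333. Buyers pay P_b = 65.3333; sellers receive P_s = P_b - 5.5 = 59.8333.
PS falls from (1/2)(15)(15) = 112.5 to (1/2)(11.3333)(11.3333) = 64.2222, a change of -48.2778.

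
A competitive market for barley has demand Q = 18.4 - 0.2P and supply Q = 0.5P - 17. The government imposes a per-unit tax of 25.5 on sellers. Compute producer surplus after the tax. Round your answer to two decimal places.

21.56

Rewriting demand in inverse form: P = 92 - 5Q.
Rewriting supply in inverse form: P = 34 + 2Q.
Without the tax, 92 - 5Q = 34 + 2Q so Q* = 8.2857 and P* = 50.5714.
With the tax, sellers need 25.5 more per unit: 92 - 5Q = 34 + 2Q + 25.5, so Q_t = 4.6429. Buyers pay P_b = 68.7857; sellers receive P_s = P_b - 25.5 = 43.2857.
PS = (1/2)(Q_t)(P_s - 34) = (1/2)(4.6429)(9.2857) = 21.5561.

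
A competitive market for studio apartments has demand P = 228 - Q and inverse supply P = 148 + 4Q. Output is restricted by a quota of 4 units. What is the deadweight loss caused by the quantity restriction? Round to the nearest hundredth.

Unrestricted equilibrium: Q* = (228 - 148)/(1 + 4) = 16.
At Q = 4 the demand price is 228 - (4) = 224 and the supply price is 148 + 4(4) = 164.
Deadweight loss is the triangle between the curves from 4 to 16: (1/2)(224 - 164)(16 - 4) = 360.

360.00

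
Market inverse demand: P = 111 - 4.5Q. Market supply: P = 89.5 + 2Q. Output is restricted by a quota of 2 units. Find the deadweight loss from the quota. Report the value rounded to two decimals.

5.56

Unrestricted equilibrium: Q* = (111 - 89.5)/(4.5 + 2) = 3.3077.
At Q = 2 the demand price is 111 - 4.5(2) = 102 and the supply price is 89.5 + 2(2) = 93.5.
Deadweight loss is the triangle between the curves from 2 to 3.3077: (1/2)(102 - 93.5)(3.3077 - 2) = 5.5577.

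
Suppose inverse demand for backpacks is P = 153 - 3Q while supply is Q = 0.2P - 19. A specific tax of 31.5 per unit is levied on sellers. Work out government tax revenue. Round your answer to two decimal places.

104.34

Rewriting supply in inverse form: P = 95 + 5Q.
Without the tax, 153 - 3Q = 95 + 5Q so Q* = 7.25 and P* = 131.25.
A tax on sellers shifts supply up by 31.5: 153 - 3Q = 95 + 5Q + 31.5, so Q_t = 3.3125. Buyers pay P_b = 143.0625; sellers receive P_s = P_b - 31.5 = 111.5625.
Revenue is the tax times quantity traded: 31.5 x 3.3125 = 104.3438.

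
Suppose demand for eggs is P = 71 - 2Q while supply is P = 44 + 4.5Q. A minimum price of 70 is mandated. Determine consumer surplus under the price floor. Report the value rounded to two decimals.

Free-market equilibrium: 71 - 2Q = 44 + 4.5Q gives Q* = 4.1538, P* = 62.6923.
At P = 70, buyers demand (71 - 70)/2 = 0.5 while sellers would supply more, so the quantity traded is 0.5 at price 70.
CS is the triangle under demand above 70: (1/2)(0.5)(71 - 70) = 0.25.

0.25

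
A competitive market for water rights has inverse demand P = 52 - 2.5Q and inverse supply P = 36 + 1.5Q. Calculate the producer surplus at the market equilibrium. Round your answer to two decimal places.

Set 52 - 2.5Q = 36 + 1.5Q, which gives 16 = 4Q, so Q* = 4 and P* = 52 - 2.5(4) = 42.
The supply curve's price intercept is 36, so PS = (1/2)(Q*)(P* - 36) = (1/2)(4)(6) = 12.

12.00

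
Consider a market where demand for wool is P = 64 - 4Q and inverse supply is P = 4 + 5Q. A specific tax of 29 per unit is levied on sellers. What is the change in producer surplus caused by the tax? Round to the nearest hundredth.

-81.45

Pre-tax equilibrium: 64 - 4Q = 4 + 5Q gives Q* = 6.6667, P* = 37.3333.
A tax on sellers shifts supply up by 29: 64 - 4Q = 4 + 5Q + 29, so Q_t = 3.4444. Buyers pay P_b = 50.2222; sellers receive P_s = P_b - 29 = 21.2222.
PS falls from (1/2)(6.6667)(33.3333) = 111.1111 to (1/2)(3.4444)(17.2222) = 29.6605, a change of -81.4506.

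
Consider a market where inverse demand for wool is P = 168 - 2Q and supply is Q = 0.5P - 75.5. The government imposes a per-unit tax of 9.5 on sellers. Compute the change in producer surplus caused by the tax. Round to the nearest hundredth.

Rewriting supply in inverse form: P = 151 + 2Q.
Pre-tax equilibrium: 168 - 2Q = 151 + 2Q gives Q* = 4.25, P* = 159.5.
A tax on sellers shifts supply up by 9.5: 168 - 2Q = 151 + 2Q + 9.5, so Q_t = 1.875. Buyers pay P_b = 164.25; sellers receive P_s = P_b - 9.5 = 154.75.
PS falls from (1/2)(4.25)(8.5) = 18.0625 to (1/2)(1.875)(3.75) = 3.5156, a change of -14.5469.

-14.55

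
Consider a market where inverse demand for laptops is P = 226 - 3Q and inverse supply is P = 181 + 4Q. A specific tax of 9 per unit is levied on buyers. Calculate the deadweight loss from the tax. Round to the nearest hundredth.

Without the tax, 226 - 3Q = 181 + 4Q so Q* = 6.4286 and P* = 206.7143.
With the tax, buyers' net willingness to pay falls by 9: (226 - 9) - 3Q = 181 + 4Q, so Q_t = 5.1429. Buyers pay P_b = 210.5714; sellers receive P_s = P_b - 9 = 201.5714.
Deadweight loss is the triangle between the curves from Q_t to Q*: (1/2)(6.4286 - 5.1429)(9) = 5.7857.

5.79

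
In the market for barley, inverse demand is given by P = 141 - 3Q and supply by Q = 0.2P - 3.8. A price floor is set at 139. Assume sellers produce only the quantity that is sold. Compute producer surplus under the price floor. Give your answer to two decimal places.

Rewriting supply in inverse form: P = 19 + 5Q.
Free-market equilibrium: 141 - 3Q = 19 + 5Q gives Q* = 15.25, P* = 95.25.
At the floor price 139, quantity demanded is (141 - 139)/3 = 0.6667; demand is the short side, so Q = 0.6667 trades at P = 139.
The supply price at Q = 0.6667 is 22.3333. PS is the trapezoid between 139 and supply over [0, 0.6667]: (1/2)[(139 - 19) + (139 - 22.3333)](0.6667) = 78.8889.

78.89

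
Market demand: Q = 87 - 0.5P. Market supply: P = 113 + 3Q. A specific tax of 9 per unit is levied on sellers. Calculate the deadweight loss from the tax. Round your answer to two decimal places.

Rewriting demand in inverse form: P = 174 - 2Q.
Without the tax, 174 - 2Q = 113 + 3Q so Q* = 12.2 and P* = 149.6.
With the tax, sellers need 9 more per unit: 174 - 2Q = 113 + 3Q + 9, so Q_t = 10.4. Buyers pay P_b = 153.2; sellers receive P_s = P_b - 9 = 144.2.
The welfare triangle lost has base Q* - Q_t = 1.8 and height t = 9, so DWL = (1/2)(1.8)(9) = 8.1.

8.10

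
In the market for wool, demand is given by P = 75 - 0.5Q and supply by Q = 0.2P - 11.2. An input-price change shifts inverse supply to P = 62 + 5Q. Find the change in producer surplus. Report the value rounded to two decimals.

-15.87

Rewriting supply in inverse form: P = 56 + 5Q.
Initial equilibrium: Q_0 = 3.4545, P_0 = 73.2727; CS_0 = (1/2)(3.4545)(1.7273) = 2.9835, PS_0 = (1/2)(3.4545)(17.2727) = 29.8347.
New equilibrium: 75 - 0.5Q = 62 + 5Q gives Q_1 = 2.3636, P_1 = 73.8182; CS_1 = 1.3967, PS_1 = 13.9669.
Change in producer surplus = 13.9669 - 29.8347 = -15.8678.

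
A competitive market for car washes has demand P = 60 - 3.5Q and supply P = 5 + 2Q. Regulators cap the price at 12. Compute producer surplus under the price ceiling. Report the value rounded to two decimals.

12.25

Without the control, 60 - 3.5Q = 5 + 2Q so Q* = 10 and P* = 25.
At P = 12, sellers supply (12 - 5)/2 = 3.5 while buyers want more, so the quantity traded is 3.5 at price 12.
PS is the triangle above supply below 12: (1/2)(3.5)(12 - 5) = 12.25.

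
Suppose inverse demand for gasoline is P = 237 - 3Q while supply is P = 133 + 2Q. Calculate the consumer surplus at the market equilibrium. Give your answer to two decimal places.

648.96

Setting demand equal to supply, 104 = 5Q, so Q* = 20.8 and P* = 174.6.
The demand choke price is 237, so CS = (1/2)(Q*)(237 - P*) = (1/2)(20.8)(62.4) = 648.96.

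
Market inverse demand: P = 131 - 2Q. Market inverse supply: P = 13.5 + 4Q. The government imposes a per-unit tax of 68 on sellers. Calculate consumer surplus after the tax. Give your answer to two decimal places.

68.06

Pre-tax equilibrium: 131 - 2Q = 13.5 + 4Q gives Q* = 19.5833, P* = 91.8333.
A tax on sellers shifts supply up by 68: 131 - 2Q = 13.5 + 4Q + 68, so Q_t = 8.25. Buyers pay P_b = 114.5; sellers receive P_s = P_b - 68 = 46.5.
Consumer surplus is the triangle under demand above P_b: (1/2)(8.25)(131 - 114.5) = 68.0625.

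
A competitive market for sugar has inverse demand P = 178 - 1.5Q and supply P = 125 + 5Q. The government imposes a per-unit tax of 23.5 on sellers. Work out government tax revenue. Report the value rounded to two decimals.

Pre-tax equilibrium: 178 - 1.5Q = 125 + 5Q gives Q* = 8.1538, P* = 165.7692.
A tax on sellers shifts supply up by 23.5: 178 - 1.5Q = 125 + 5Q + 23.5, so Q_t = 4.5385. Buyers pay P_b = 171.1923; sellers receive P_s = P_b - 23.5 = 147.6923.
Tax revenue = t x Q_t = 23.5 x 4.5385 = 106.6538.

106.65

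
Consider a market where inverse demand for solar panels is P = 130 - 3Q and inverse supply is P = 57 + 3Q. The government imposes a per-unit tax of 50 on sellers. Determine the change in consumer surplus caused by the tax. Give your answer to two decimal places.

Without the tax, 130 - 3Q = 57 + 3Q so Q* = 12.1667 and P* = 93.5.
With the tax, sellers need 50 more per unit: 130 - 3Q = 57 + 3Q + 50, so Q_t = 3.8333. Buyers pay P_b = 118.5; sellers receive P_s = P_b - 50 = 68.5.
CS falls from (1/2)(12.1667)(36.5) = 222.0417 to (1/2)(3.8333)(11.5) = 22.0417, a change of -200.

-200.00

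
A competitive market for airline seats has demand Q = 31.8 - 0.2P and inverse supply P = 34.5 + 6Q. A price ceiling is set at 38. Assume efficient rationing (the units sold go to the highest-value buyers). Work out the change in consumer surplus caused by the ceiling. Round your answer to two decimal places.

Rewriting demand in inverse form: P = 159 - 5Q.
Without the control, 159 - 5Q = 34.5 + 6Q so Q* = 11.3182 and P* = 102.4091.
At the ceiling price 38, quantity supplied is (38 - 34.5)/6 = 0.5833; supply is the short side, so Q = 0.5833 trades at P = 38.
CS goes from (1/2)(11.3182)(56.5909) = 320.2531 to 69.7326 (computed as (159 - 38)(0.5833) - (1/2)(5)(0.5833)^2), a change of -250.5205.

-250.52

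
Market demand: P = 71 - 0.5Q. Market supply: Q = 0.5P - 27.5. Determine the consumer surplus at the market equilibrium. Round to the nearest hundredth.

10.24

Rewriting supply in inverse form: P = 55 + 2Q.
Equilibrium: 71 - 0.5Q = 55 + 2Q, so Q* = 6.4 and P* = 67.8.
The demand choke price is 71, so CS = (1/2)(Q*)(71 - P*) = (1/2)(6.4)(3.2) = 10.24.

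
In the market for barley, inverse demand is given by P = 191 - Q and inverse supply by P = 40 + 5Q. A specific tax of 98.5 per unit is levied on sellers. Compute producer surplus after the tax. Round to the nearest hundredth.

Without the tax, 191 - Q = 40 + 5Q so Q* = 25.1667 and P* = 165.8333.
With the tax, sellers need 98.5 more per unit: 191 - Q = 40 + 5Q + 98.5, so Q_t = 8.75. Buyers pay P_b = 182.25; sellers receive P_s = P_b - 98.5 = 83.75.
Producer surplus is the triangle above supply below P_s: (1/2)(8.75)(83.75 - 40) = 191.4062.

191.41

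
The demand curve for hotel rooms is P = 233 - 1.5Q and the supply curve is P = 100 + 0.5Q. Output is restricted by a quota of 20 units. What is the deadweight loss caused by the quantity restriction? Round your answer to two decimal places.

2162.25

Without the quota, 233 - 1.5Q = 100 + 0.5Q gives Q* = 66.5.
At Q = 20 the demand price is 233 - 1.5(20) = 203 and the supply price is 100 + 0.5(20) = 110.
DWL = (1/2)(gap between curves at 20) x (Q* - 20) = (1/2)(93)(46.5) = 2162.25.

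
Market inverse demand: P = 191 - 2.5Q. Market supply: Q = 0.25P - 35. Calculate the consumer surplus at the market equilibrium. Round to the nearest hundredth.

76.95

Rewriting supply in inverse form: P = 140 + 4Q.
Set 191 - 2.5Q = 140 + 4Q, which gives 51 = 6.5Q, so Q* = 7.8462 and P* = 191 - 2.5(7.8462) = 171.3846.
Consumer surplus is the triangle under demand above P*: (1/2)(7.8462)(191 - 171.3846) = (1/2)(7.8462)(19.6154) = 76.9527.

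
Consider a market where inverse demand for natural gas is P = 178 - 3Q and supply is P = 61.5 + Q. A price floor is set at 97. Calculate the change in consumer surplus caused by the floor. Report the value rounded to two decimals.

-178.90

Free-market equilibrium: 178 - 3Q = 61.5 + Q gives Q* = 29.125, P* = 90.625.
At P = 97, buyers demand (178 - 97)/3 = 27 while sellers would supply more, so the quantity traded is 27 at price 97.
CS goes from (1/2)(29.125)(87.375) = 1272.3984 to 1093.5 (computed as (178 - 97)(27) - (1/2)(3)(27)^2), a change of -178.8984.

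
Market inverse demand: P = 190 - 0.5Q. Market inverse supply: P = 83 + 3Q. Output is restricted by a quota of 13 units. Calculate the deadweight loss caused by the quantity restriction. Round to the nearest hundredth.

540.32

Unrestricted equilibrium: Q* = (190 - 83)/(0.5 + 3) = 30.5714.
At Q = 13 the demand price is 190 - 0.5(13) = 183.5 and the supply price is 83 + 3(13) = 122.
DWL = (1/2)(gap between curves at 13) x (Q* - 13) = (1/2)(61.5)(17.5714) = 540.3214.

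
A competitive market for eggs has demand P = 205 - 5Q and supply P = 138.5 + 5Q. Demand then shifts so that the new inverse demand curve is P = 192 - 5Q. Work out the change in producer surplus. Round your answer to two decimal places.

Initial equilibrium: Q_0 = 6.65, P_0 = 171.75; CS_0 = (1/2)(6.65)(33.25) = 110.5563, PS_0 = (1/2)(6.65)(33.25) = 110.5563.
New equilibrium: 192 - 5Q = 138.5 + 5Q gives Q_1 = 5.35, P_1 = 165.25; CS_1 = 71.5563, PS_1 = 71.5563.
Change in producer surplus = 71.5563 - 110.5563 = -39.

-39.00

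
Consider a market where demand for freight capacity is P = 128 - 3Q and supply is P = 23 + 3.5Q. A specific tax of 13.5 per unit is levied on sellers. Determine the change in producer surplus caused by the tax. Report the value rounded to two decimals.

-109.88

Pre-tax equilibrium: 128 - 3Q = 23 + 3.5Q gives Q* = 16.1538, P* = 79.5385.
A tax on sellers shifts supply up by 13.5: 128 - 3Q = 23 + 3.5Q + 13.5, so Q_t = 14.0769. Buyers pay P_b = 85.7692; sellers receive P_s = P_b - 13.5 = 72.2692.
PS falls from (1/2)(16.1538)(56.5385) = 456.6568 to (1/2)(14.0769)(49.2692) = 346.7796, a change of -109.8772.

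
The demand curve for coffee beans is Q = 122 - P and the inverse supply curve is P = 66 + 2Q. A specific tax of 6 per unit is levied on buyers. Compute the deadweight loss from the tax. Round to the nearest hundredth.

Rewriting demand in inverse form: P = 122 - Q.
Pre-tax equilibrium: 122 - Q = 66 + 2Q gives Q* = 18.6667, P* = 103.3333.
A tax on buyers shifts demand down by 6: (122 - 6) - Q = 66 + 2Q, so Q_t = 16.6667. Buyers pay P_b = 105.3333; sellers receive P_s = P_b - 6 = 99.3333.
Deadweight loss is the triangle between the curves from Q_t to Q*: (1/2)(18.6667 - 16.6667)(6) = 6.

6.00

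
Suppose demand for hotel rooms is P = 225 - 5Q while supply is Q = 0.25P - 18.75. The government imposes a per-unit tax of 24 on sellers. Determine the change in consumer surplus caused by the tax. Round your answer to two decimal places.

-204.44

Rewriting supply in inverse form: P = 75 + 4Q.
Pre-tax equilibrium: 225 - 5Q = 75 + 4Q gives Q* = 16.6667, P* = 141.6667.
A tax on sellers shifts supply up by 24: 225 - 5Q = 75 + 4Q + 24, so Q_t = 14. Buyers pay P_b = 155; sellers receive P_s = P_b - 24 = 131.
CS falls from (1/2)(16.6667)(83.3333) = 694.4444 to (1/2)(14)(70) = 490, a change of -204.4444.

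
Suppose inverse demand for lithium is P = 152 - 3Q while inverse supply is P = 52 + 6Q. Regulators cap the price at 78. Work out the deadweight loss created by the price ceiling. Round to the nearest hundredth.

206.72

Without the control, 152 - 3Q = 52 + 6Q so Q* = 11.1111 and P* = 118.6667.
At the ceiling price 78, quantity supplied is (78 - 52)/6 = 4.3333; supply is the short side, so Q = 4.3333 trades at P = 78.
At Q = 4.3333 the demand price is 139 and the supply price is 78. Deadweight loss is the triangle between the curves from 4.3333 to 11.1111: (1/2)(139 - 78)(11.1111 - 4.3333) = 206.7222.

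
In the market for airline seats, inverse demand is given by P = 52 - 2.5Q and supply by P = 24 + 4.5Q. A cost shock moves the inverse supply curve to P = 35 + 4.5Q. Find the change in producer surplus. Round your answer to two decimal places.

Initial equilibrium: Q_0 = 4, P_0 = 42; CS_0 = (1/2)(4)(10) = 20, PS_0 = (1/2)(4)(18) = 36.
New equilibrium: 52 - 2.5Q = 35 + 4.5Q gives Q_1 = 2.4286, P_1 = 45.9286; CS_1 = 7.3724, PS_1 = 13.2704.
Change in producer surplus = 13.2704 - 36 = -22.7296.

-22.73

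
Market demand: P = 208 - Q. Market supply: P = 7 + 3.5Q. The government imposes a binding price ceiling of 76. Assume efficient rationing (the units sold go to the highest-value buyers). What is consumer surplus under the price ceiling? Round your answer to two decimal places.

2407.96

Without the control, 208 - Q = 7 + 3.5Q so Q* = 44.6667 and P* = 163.3333.
At the ceiling price 76, quantity supplied is (76 - 7)/3.5 = 19.7143; supply is the short side, so Q = 19.7143 trades at P = 76.
The demand price at Q = 19.7143 is 188.2857. CS is the trapezoid between demand and 76 over [0, 19.7143]: (1/2)[(208 - 76) + (188.2857 - 76)](19.7143) = 2407.9592.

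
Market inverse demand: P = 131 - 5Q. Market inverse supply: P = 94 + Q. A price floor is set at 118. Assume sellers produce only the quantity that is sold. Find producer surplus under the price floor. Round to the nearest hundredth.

59.02

Free-market equilibrium: 131 - 5Q = 94 + Q gives Q* = 6.1667, P* = 100.1667.
At the floor price 118, quantity demanded is (131 - 118)/5 = 2.6; demand is the short side, so Q = 2.6 trades at P = 118.
The supply price at Q = 2.6 is 96.6. PS is the trapezoid between 118 and supply over [0, 2.6]: (1/2)[(118 - 94) + (118 - 96.6)](2.6) = 59.02.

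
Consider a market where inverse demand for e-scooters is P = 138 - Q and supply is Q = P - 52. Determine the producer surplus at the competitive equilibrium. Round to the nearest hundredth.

Rewriting supply in inverse form: P = 52 + Q.
Setting demand equal to supply, 86 = 2Q, so Q* = 43 and P* = 95.
Producer surplus is the triangle above supply below P*: (1/2)(43)(95 - 52) = (1/2)(43)(43) = 924.5.

924.50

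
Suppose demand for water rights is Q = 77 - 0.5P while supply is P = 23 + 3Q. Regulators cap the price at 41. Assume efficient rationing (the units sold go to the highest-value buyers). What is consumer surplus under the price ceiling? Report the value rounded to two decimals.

Rewriting demand in inverse form: P = 154 - 2Q.
Free-market equilibrium: 154 - 2Q = 23 + 3Q gives Q* = 26.2, P* = 101.6.
At the ceiling price 41, quantity supplied is (41 - 23)/3 = 6; supply is the short side, so Q = 6 trades at P = 41.
The demand price at Q = 6 is 142. CS is the trapezoid between demand and 41 over [0, 6]: (1/2)[(154 - 41) + (142 - 41)](6) = 642.

642.00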